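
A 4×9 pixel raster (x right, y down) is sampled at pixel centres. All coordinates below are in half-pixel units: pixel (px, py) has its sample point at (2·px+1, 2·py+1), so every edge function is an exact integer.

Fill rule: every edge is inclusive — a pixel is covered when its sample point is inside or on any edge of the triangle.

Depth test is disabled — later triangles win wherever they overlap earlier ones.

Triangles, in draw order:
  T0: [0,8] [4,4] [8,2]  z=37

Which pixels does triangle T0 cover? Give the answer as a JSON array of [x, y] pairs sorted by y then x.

T0:
  2·area = 8
  edge (0, 8)→(4, 4): d=(4,-4) inclusive
  edge (4, 4)→(8, 2): d=(4,-2) inclusive
  edge (8, 2)→(0, 8): d=(-8,6) inclusive
    (3,0)@(7, 1): e=[0,-6,14] → .  [on edge]
    (2,1)@(5, 3): e=[0,-2,10] → .  [on edge]
    (1,2)@(3, 5): e=[0,2,6] → X  [on edge]
    (2,2)@(5, 5): e=[8,6,-6] → .
    (0,3)@(1, 7): e=[0,6,2] → X  [on edge]
    (1,3)@(3, 7): e=[8,10,-10] → .
    (0,4)@(1, 9): e=[8,14,-14] → .
  covered (2 px):
    . . . .
    . . . .
    . X . .
    X . . .
    . . . .
    . . . .
    . . . .
    . . . .
    . . . .

Final: [[1,2],[0,3]]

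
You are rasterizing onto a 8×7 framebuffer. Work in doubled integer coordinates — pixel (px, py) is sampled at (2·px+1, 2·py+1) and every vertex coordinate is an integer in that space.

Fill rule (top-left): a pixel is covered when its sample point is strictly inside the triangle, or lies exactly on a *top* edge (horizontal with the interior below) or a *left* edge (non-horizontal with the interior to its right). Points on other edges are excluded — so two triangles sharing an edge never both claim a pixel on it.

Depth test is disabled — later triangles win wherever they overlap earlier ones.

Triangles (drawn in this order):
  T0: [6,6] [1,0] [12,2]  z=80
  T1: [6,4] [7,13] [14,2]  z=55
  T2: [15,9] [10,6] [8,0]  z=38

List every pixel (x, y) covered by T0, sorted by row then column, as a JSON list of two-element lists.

T0:
  2·area = 56
  edge (6, 6)→(1, 0): d=(-5,-6) top-left  bias=+0
  edge (1, 0)→(12, 2): d=(11,2) right/bottom  bias=-1
  edge (12, 2)→(6, 6): d=(-6,4) right/bottom  bias=-1
    (1,0)@(3, 1): e=[7,7,42] → X
    (2,0)@(5, 1): e=[19,3,34] → X
    (3,0)@(7, 1): e=[31,-1,26] → .
    (1,1)@(3, 3): e=[-3,29,30] → .
    (2,1)@(5, 3): e=[9,25,22] → X
    (3,1)@(7, 3): e=[21,21,14] → X
    (4,1)@(9, 3): e=[33,17,6] → X
    (5,1)@(11, 3): e=[45,13,-2] → .
    (2,2)@(5, 5): e=[-1,47,10] → .
    (3,2)@(7, 5): e=[11,43,2] → X
    (4,2)@(9, 5): e=[23,39,-6] → .
    (3,3)@(7, 7): e=[1,65,-10] → .
  covered (6 px):
    . X X . . . . .
    . . X X X . . .
    . . . X . . . .
    . . . . . . . .
    . . . . . . . .
    . . . . . . . .
    . . . . . . . .
T1:
  2·area = 74  (B↔C swapped to make it positive)
  edge (6, 4)→(14, 2): d=(8,-2) top-left  bias=+0
  edge (14, 2)→(7, 13): d=(-7,11) right/bottom  bias=-1
  edge (7, 13)→(6, 4): d=(-1,-9) top-left  bias=+0
    (5,1)@(11, 3): e=[2,26,46] → X
    (6,1)@(13, 3): e=[6,4,64] → X
    (7,1)@(15, 3): e=[10,-18,82] → .
    (3,2)@(7, 5): e=[10,56,8] → X
    (4,2)@(9, 5): e=[14,34,26] → X
    (6,2)@(13, 5): e=[22,-10,62] → .
    (3,3)@(7, 7): e=[26,42,6] → X
    (5,3)@(11, 7): e=[34,-2,42] → .
    (3,4)@(7, 9): e=[42,28,4] → X
    (5,4)@(11, 9): e=[50,-16,40] → .
    (3,5)@(7, 11): e=[58,14,2] → X
    (4,5)@(9, 11): e=[62,-8,20] → .
    (3,6)@(7, 13): e=[74,0,0] → .  [on edge]
  covered (10 px):
    . . . . . . . .
    . . . . . X X .
    . . . X X X . .
    . . . X X . . .
    . . . X X . . .
    . . . X . . . .
    . . . . . . . .
T2:
  2·area = 24
  edge (15, 9)→(10, 6): d=(-5,-3) top-left  bias=+0
  edge (10, 6)→(8, 0): d=(-2,-6) top-left  bias=+0
  edge (8, 0)→(15, 9): d=(7,9) right/bottom  bias=-1
    (2,1)@(5, 3): e=[0,-24,48] → .  [on edge]
    (4,1)@(9, 3): e=[12,0,12] → X  [on edge]
    (5,1)@(11, 3): e=[18,12,-6] → .
    (4,2)@(9, 5): e=[2,-4,26] → .
    (5,2)@(11, 5): e=[8,8,8] → X
    (6,2)@(13, 5): e=[14,20,-10] → .
    (5,3)@(11, 7): e=[-2,4,22] → .
    (6,3)@(13, 7): e=[4,16,4] → X
    (7,3)@(15, 7): e=[10,28,-14] → .
    (5,4)@(11, 9): e=[-12,0,36] → .  [on edge]
    (6,4)@(13, 9): e=[-6,12,18] → .
    (7,4)@(15, 9): e=[0,24,0] → .  [on edge]
  covered (3 px):
    . . . . . . . .
    . . . . X . . .
    . . . . . X . .
    . . . . . . X .
    . . . . . . . .
    . . . . . . . .
    . . . . . . . .

Final: [[1,0],[2,0],[2,1],[3,1],[4,1],[3,2]]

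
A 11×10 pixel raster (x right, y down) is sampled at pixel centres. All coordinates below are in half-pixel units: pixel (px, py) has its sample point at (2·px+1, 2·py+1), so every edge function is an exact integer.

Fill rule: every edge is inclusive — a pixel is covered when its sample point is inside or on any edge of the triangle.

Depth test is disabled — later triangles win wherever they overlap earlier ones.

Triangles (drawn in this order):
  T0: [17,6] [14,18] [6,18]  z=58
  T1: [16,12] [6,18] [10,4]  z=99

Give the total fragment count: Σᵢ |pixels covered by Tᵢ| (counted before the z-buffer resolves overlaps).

T0:
  2·area = 96
  edge (17, 6)→(14, 18): d=(-3,12) inclusive
  edge (14, 18)→(6, 18): d=(-8,0) inclusive
  edge (6, 18)→(17, 6): d=(11,-12) inclusive
    (7,4)@(15, 9): e=[15,72,9] → █
    (8,4)@(17, 9): e=[-9,72,33] → ·
    (6,5)@(13, 11): e=[33,56,7] → █
    (8,5)@(17, 11): e=[-15,56,55] → ·
    (5,6)@(11, 13): e=[51,40,5] → █
    (8,6)@(17, 13): e=[-21,40,77] → ·
    (4,7)@(9, 15): e=[69,24,3] → █
    (7,7)@(15, 15): e=[-3,24,75] → ·
    (3,8)@(7, 17): e=[87,8,1] → █
    (7,8)@(15, 17): e=[-9,8,97] → ·
    (3,9)@(7, 19): e=[81,-8,23] → ·
    (4,9)@(9, 19): e=[57,-8,47] → ·
  covered (13 px):
    · · · · · · · · · · ·
    · · · · · · · · · · ·
    · · · · · · · · · · ·
    · · · · · · · · · · ·
    · · · · · · · █ · · ·
    · · · · · · █ █ · · ·
    · · · · · █ █ █ · · ·
    · · · · █ █ █ · · · ·
    · · · █ █ █ █ · · · ·
    · · · · · · · · · · ·
T1:
  2·area = 116
  edge (16, 12)→(6, 18): d=(-10,6) inclusive
  edge (6, 18)→(10, 4): d=(4,-14) inclusive
  edge (10, 4)→(16, 12): d=(6,8) inclusive
    (5,3)@(11, 7): e=[80,26,10] → █
    (6,3)@(13, 7): e=[68,54,-6] → ·
    (4,4)@(9, 9): e=[72,6,38] → █
    (6,4)@(13, 9): e=[48,62,6] → █
    (7,4)@(15, 9): e=[36,90,-10] → ·
    (10,4)@(21, 9): e=[0,174,-58] → ·  [on edge]
    (4,5)@(9, 11): e=[52,14,50] → █
    (7,5)@(15, 11): e=[16,98,2] → █
    (8,5)@(17, 11): e=[4,126,-14] → ·
    (4,6)@(9, 13): e=[32,22,62] → █
    (7,6)@(15, 13): e=[-4,106,14] → ·
    (3,7)@(7, 15): e=[24,2,90] → █
    (5,7)@(11, 15): e=[0,58,58] → █  [on edge]
  covered (15 px):
    · · · · · · · · · · ·
    · · · · · · · · · · ·
    · · · · · · · · · · ·
    · · · · · █ · · · · ·
    · · · · █ █ █ · · · ·
    · · · · █ █ █ █ · · ·
    · · · · █ █ █ · · · ·
    · · · █ █ █ · · · · ·
    · · · █ · · · · · · ·
    · · · · · · · · · · ·

Final: 28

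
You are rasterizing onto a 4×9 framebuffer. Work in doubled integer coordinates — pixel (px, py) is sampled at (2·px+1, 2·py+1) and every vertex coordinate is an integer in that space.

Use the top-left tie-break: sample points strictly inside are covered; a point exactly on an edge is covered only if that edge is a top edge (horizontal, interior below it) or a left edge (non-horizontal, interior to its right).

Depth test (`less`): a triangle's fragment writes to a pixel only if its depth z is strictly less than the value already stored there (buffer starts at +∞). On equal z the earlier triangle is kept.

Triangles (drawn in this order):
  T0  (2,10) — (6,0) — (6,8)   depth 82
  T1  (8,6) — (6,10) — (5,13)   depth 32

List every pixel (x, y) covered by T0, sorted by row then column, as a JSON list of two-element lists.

T0:
  2·area = 32
  edge (2, 10)→(6, 0): d=(4,-10) top-left  bias=+0
  edge (6, 0)→(6, 8): d=(0,8) right/bottom  bias=-1
  edge (6, 8)→(2, 10): d=(-4,2) right/bottom  bias=-1
    (2,1)@(5, 3): e=[2,8,22] → X
    (3,1)@(7, 3): e=[22,-8,18] → .
    (2,2)@(5, 5): e=[10,8,14] → X
    (3,2)@(7, 5): e=[30,-8,10] → .
    (2,3)@(5, 7): e=[18,8,6] → X
    (3,3)@(7, 7): e=[38,-8,2] → .
    (1,4)@(3, 9): e=[6,24,2] → X
    (2,4)@(5, 9): e=[26,8,-2] → .
    (1,5)@(3, 11): e=[14,24,-6] → .
  covered (4 px):
    . . . .
    . . X .
    . . X .
    . . X .
    . X . .
    . . . .
    . . . .
    . . . .
    . . . .
T1:
  2·area = 2  (B↔C swapped to make it positive)
  edge (8, 6)→(5, 13): d=(-3,7) right/bottom  bias=-1
  edge (5, 13)→(6, 10): d=(1,-3) top-left  bias=+0
  edge (6, 10)→(8, 6): d=(2,-4) top-left  bias=+0
    (3,3)@(7, 7): e=[4,0,-2] → .  [on edge]
    (2,6)@(5, 13): e=[0,0,2] → .  [on edge]
  covered (0 px):
    . . . .
    . . . .
    . . . .
    . . . .
    . . . .
    . . . .
    . . . .
    . . . .
    . . . .

Final: [[2,1],[2,2],[2,3],[1,4]]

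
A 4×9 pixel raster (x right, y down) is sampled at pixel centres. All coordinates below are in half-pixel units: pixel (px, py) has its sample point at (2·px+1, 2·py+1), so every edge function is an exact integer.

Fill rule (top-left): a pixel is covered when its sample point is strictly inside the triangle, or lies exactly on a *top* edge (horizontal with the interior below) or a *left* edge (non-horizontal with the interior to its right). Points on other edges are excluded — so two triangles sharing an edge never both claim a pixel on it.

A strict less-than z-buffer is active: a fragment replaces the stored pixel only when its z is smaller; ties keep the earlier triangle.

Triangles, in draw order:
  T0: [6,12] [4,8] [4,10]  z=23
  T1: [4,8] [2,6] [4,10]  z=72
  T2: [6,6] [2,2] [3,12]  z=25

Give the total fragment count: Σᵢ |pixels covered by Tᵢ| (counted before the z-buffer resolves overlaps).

T0:
  2·area = 4  (B↔C swapped to make it positive)
  edge (6, 12)→(4, 10): d=(-2,-2) top-left  bias=+0
  edge (4, 10)→(4, 8): d=(0,-2) top-left  bias=+0
  edge (4, 8)→(6, 12): d=(2,4) right/bottom  bias=-1
    (0,3)@(1, 7): e=[0,-6,10] → ·  [on edge]
    (1,4)@(3, 9): e=[0,-2,6] → ·  [on edge]
    (2,5)@(5, 11): e=[0,2,2] → █  [on edge]
    (3,5)@(7, 11): e=[4,6,-6] → ·
    (2,6)@(5, 13): e=[-4,2,6] → ·
    (3,6)@(7, 13): e=[0,6,-2] → ·  [on edge]
  covered (1 px):
    · · · ·
    · · · ·
    · · · ·
    · · · ·
    · · · ·
    · · █ ·
    · · · ·
    · · · ·
    · · · ·
T1:
  2·area = 4  (B↔C swapped to make it positive)
  edge (4, 8)→(4, 10): d=(0,2) right/bottom  bias=-1
  edge (4, 10)→(2, 6): d=(-2,-4) top-left  bias=+0
  edge (2, 6)→(4, 8): d=(2,2) right/bottom  bias=-1
    (0,2)@(1, 5): e=[6,-2,0] → ·  [on edge]
    (1,3)@(3, 7): e=[2,2,0] → ·  [on edge]
    (2,4)@(5, 9): e=[-2,6,0] → ·  [on edge]
    (3,5)@(7, 11): e=[-6,10,0] → ·  [on edge]
  covered (0 px):
    · · · ·
    · · · ·
    · · · ·
    · · · ·
    · · · ·
    · · · ·
    · · · ·
    · · · ·
    · · · ·
T2:
  2·area = 36  (B↔C swapped to make it positive)
  edge (6, 6)→(3, 12): d=(-3,6) right/bottom  bias=-1
  edge (3, 12)→(2, 2): d=(-1,-10) top-left  bias=+0
  edge (2, 2)→(6, 6): d=(4,4) right/bottom  bias=-1
    (0,0)@(1, 1): e=[45,-9,0] → ·  [on edge]
    (1,1)@(3, 3): e=[27,9,0] → ·  [on edge]
    (1,2)@(3, 5): e=[21,7,8] → █
    (2,2)@(5, 5): e=[9,27,0] → ·  [on edge]
    (1,3)@(3, 7): e=[15,5,16] → █
    (2,3)@(5, 7): e=[3,25,8] → █
    (3,3)@(7, 7): e=[-9,45,0] → ·  [on edge]
    (1,4)@(3, 9): e=[9,3,24] → █
    (2,4)@(5, 9): e=[-3,23,16] → ·
    (1,5)@(3, 11): e=[3,1,32] → █
    (2,5)@(5, 11): e=[-9,21,24] → ·
    (1,6)@(3, 13): e=[-3,-1,40] → ·
  covered (5 px):
    · · · ·
    · · · ·
    · █ · ·
    · █ █ ·
    · █ · ·
    · █ · ·
    · · · ·
    · · · ·
    · · · ·

Result: 6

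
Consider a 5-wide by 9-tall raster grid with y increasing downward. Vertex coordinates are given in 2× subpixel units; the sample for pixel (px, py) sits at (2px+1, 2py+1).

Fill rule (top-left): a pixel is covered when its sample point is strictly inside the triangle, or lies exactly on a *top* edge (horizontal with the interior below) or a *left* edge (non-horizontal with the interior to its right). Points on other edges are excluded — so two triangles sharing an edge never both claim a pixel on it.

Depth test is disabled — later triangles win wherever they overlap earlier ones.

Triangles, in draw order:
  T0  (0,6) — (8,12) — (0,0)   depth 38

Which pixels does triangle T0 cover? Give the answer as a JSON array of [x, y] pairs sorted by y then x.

T0:
  2·area = 48  (B↔C swapped to make it positive)
  edge (0, 6)→(0, 0): d=(0,-6) top-left  bias=+0
  edge (0, 0)→(8, 12): d=(8,12) right/bottom  bias=-1
  edge (8, 12)→(0, 6): d=(-8,-6) top-left  bias=+0
    (0,1)@(1, 3): e=[6,12,30] → X
    (1,1)@(3, 3): e=[18,-12,42] → .
    (0,2)@(1, 5): e=[6,28,14] → X
    (1,2)@(3, 5): e=[18,4,26] → X
    (2,2)@(5, 5): e=[30,-20,38] → .
    (0,3)@(1, 7): e=[6,44,-2] → .
    (1,3)@(3, 7): e=[18,20,10] → X
    (2,3)@(5, 7): e=[30,-4,22] → .
    (1,4)@(3, 9): e=[18,36,-6] → .
    (2,4)@(5, 9): e=[30,12,6] → X
    (3,4)@(7, 9): e=[42,-12,18] → .
    (2,5)@(5, 11): e=[30,28,-10] → .
  covered (6 px):
    . . . . .
    X . . . .
    X X . . .
    . X . . .
    . . X . .
    . . . X .
    . . . . .
    . . . . .
    . . . . .

Answer: [[0,1],[0,2],[1,2],[1,3],[2,4],[3,5]]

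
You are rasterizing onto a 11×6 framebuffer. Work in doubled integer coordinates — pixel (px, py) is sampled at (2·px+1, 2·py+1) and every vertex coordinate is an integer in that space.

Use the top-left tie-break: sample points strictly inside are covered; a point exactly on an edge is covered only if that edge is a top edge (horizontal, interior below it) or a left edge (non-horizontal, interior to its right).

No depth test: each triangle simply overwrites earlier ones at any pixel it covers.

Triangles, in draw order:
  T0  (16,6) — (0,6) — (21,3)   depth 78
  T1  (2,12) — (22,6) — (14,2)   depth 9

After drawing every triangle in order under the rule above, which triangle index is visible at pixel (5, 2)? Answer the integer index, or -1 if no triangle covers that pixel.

T0:
  2·area = 48
  edge (16, 6)→(0, 6): d=(-16,0) right/bottom  bias=-1
  edge (0, 6)→(21, 3): d=(21,-3) top-left  bias=+0
  edge (21, 3)→(16, 6): d=(-5,3) right/bottom  bias=-1
    (10,1)@(21, 3): e=[48,0,0] → ·  [on edge]
    (3,2)@(7, 5): e=[16,0,32] → █  [on edge]
    (4,2)@(9, 5): e=[16,6,26] → █
    (5,2)@(11, 5): e=[16,12,20] → █
    (6,2)@(13, 5): e=[16,18,14] → █
    (7,2)@(15, 5): e=[16,24,8] → █
    (8,2)@(17, 5): e=[16,30,2] → █
    (9,2)@(19, 5): e=[16,36,-4] → ·
    (3,3)@(7, 7): e=[-16,42,22] → ·
    (4,3)@(9, 7): e=[-16,48,16] → ·
    (5,3)@(11, 7): e=[-16,54,10] → ·
    (6,3)@(13, 7): e=[-16,60,4] → ·
    (5,4)@(11, 9): e=[-48,96,0] → ·  [on edge]
  covered (6 px):
    · · · · · · · · · · ·
    · · · · · · · · · · ·
    · · · █ █ █ █ █ █ · ·
    · · · · · · · · · · ·
    · · · · · · · · · · ·
    · · · · · · · · · · ·
T1:
  2·area = 128  (B↔C swapped to make it positive)
  edge (2, 12)→(14, 2): d=(12,-10) top-left  bias=+0
  edge (14, 2)→(22, 6): d=(8,4) right/bottom  bias=-1
  edge (22, 6)→(2, 12): d=(-20,6) right/bottom  bias=-1
    (6,1)@(13, 3): e=[2,12,114] → █
    (7,1)@(15, 3): e=[22,4,102] → █
    (8,1)@(17, 3): e=[42,-4,90] → ·
    (5,2)@(11, 5): e=[6,36,86] → █
    (8,2)@(17, 5): e=[66,12,50] → █
    (9,2)@(19, 5): e=[86,4,38] → █
    (10,2)@(21, 5): e=[106,-4,26] → ·
    (4,3)@(9, 7): e=[10,60,58] → █
    (9,3)@(19, 7): e=[110,20,-2] → ·
    (3,4)@(7, 9): e=[14,84,30] → █
    (6,4)@(13, 9): e=[74,60,-6] → ·
    (7,4)@(15, 9): e=[94,52,-18] → ·
  covered (16 px):
    · · · · · · · · · · ·
    · · · · · · █ █ · · ·
    · · · · · █ █ █ █ █ ·
    · · · · █ █ █ █ █ · ·
    · · · █ █ █ · · · · ·
    · · █ · · · · · · · ·

Z-buffer (winner per pixel, '.' = empty):
  . . . . . . . . . . .
  . . . . . . 1 1 . . .
  . . . 0 0 1 1 1 1 1 .
  . . . . 1 1 1 1 1 . .
  . . . 1 1 1 . . . . .
  . . 1 . . . . . . . .

Answer: 1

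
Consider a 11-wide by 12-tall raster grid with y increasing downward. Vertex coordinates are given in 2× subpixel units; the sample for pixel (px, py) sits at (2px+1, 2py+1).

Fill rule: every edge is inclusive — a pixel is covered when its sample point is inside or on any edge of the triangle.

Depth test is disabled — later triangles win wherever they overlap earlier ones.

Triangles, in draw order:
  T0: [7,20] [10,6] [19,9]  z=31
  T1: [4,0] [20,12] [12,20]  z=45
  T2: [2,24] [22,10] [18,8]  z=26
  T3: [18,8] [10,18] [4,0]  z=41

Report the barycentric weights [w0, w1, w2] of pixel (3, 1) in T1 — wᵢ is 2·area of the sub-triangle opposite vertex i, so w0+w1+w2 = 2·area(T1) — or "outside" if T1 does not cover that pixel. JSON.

T0:
  2·area = 135
  edge (7, 20)→(10, 6): d=(3,-14) inclusive
  edge (10, 6)→(19, 9): d=(9,3) inclusive
  edge (19, 9)→(7, 20): d=(-12,11) inclusive
    (0,1)@(1, 3): e=[-135,0,270] → ·  [on edge]
    (3,2)@(7, 5): e=[-45,0,180] → ·  [on edge]
    (5,3)@(11, 7): e=[17,6,112] → █
    (6,3)@(13, 7): e=[45,0,90] → █  [on edge]
    (7,3)@(15, 7): e=[73,-6,68] → ·
    (5,4)@(11, 9): e=[23,24,88] → █
    (7,4)@(15, 9): e=[79,12,44] → █
    (8,4)@(17, 9): e=[107,6,22] → █
    (9,4)@(19, 9): e=[135,0,0] → █  [on edge]
    (10,4)@(21, 9): e=[163,-6,-22] → ·
    (4,5)@(9, 11): e=[1,48,86] → █
    (8,5)@(17, 11): e=[113,24,-2] → ·
  covered (17 px):
    · · · · · · · · · · ·
    · · · · · · · · · · ·
    · · · · · · · · · · ·
    · · · · · █ █ · · · ·
    · · · · · █ █ █ █ █ ·
    · · · · █ █ █ █ · · ·
    · · · · █ █ █ · · · ·
    · · · · █ █ · · · · ·
    · · · · █ · · · · · ·
    · · · · · · · · · · ·
    · · · · · · · · · · ·
    · · · · · · · · · · ·
T1:
  2·area = 224
  edge (4, 0)→(20, 12): d=(16,12) inclusive
  edge (20, 12)→(12, 20): d=(-8,8) inclusive
  edge (12, 20)→(4, 0): d=(-8,-20) inclusive
    (2,0)@(5, 1): e=[4,208,12] → █
    (3,0)@(7, 1): e=[-20,192,52] → ·
    (2,1)@(5, 3): e=[36,192,-4] → ·
    (3,1)@(7, 3): e=[12,176,36] → █
    (4,1)@(9, 3): e=[-12,160,76] → ·
    (3,2)@(7, 5): e=[44,160,20] → █
    (4,2)@(9, 5): e=[20,144,60] → █
    (5,2)@(11, 5): e=[-4,128,100] → ·
    (3,3)@(7, 7): e=[76,144,4] → █
    (5,3)@(11, 7): e=[28,112,84] → █
    (6,3)@(13, 7): e=[4,96,124] → █
    (7,3)@(15, 7): e=[-20,80,164] → ·
    (10,5)@(21, 11): e=[-28,0,252] → ·  [on edge]
    (9,6)@(19, 13): e=[28,0,196] → █  [on edge]
    (8,7)@(17, 15): e=[84,0,140] → █  [on edge]
    (7,8)@(15, 17): e=[140,0,84] → █  [on edge]
    (6,9)@(13, 19): e=[196,0,28] → █  [on edge]
    (5,10)@(11, 21): e=[252,0,-28] → ·  [on edge]
    (4,11)@(9, 23): e=[308,0,-84] → ·  [on edge]
  covered (30 px):
    · · █ · · · · · · · ·
    · · · █ · · · · · · ·
    · · · █ █ · · · · · ·
    · · · █ █ █ █ · · · ·
    · · · · █ █ █ █ · · ·
    · · · · █ █ █ █ █ · ·
    · · · · · █ █ █ █ █ ·
    · · · · · █ █ █ █ · ·
    · · · · · █ █ █ · · ·
    · · · · · · █ · · · ·
    · · · · · · · · · · ·
    · · · · · · · · · · ·
T2:
  2·area = 96  (B↔C swapped to make it positive)
  edge (2, 24)→(18, 8): d=(16,-16) inclusive
  edge (18, 8)→(22, 10): d=(4,2) inclusive
  edge (22, 10)→(2, 24): d=(-20,14) inclusive
    (10,2)@(21, 5): e=[0,-18,114] → ·  [on edge]
    (9,3)@(19, 7): e=[0,-6,102] → ·  [on edge]
    (8,4)@(17, 9): e=[0,6,90] → █  [on edge]
    (9,4)@(19, 9): e=[32,2,62] → █
    (10,4)@(21, 9): e=[64,-2,34] → ·
    (7,5)@(15, 11): e=[0,18,78] → █  [on edge]
    (10,5)@(21, 11): e=[96,6,-6] → ·
    (6,6)@(13, 13): e=[0,30,66] → █  [on edge]
    (9,6)@(19, 13): e=[96,18,-18] → ·
    (5,7)@(11, 15): e=[0,42,54] → █  [on edge]
    (7,7)@(15, 15): e=[64,34,-2] → ·
    (8,7)@(17, 15): e=[96,30,-30] → ·
    (4,8)@(9, 17): e=[0,54,42] → █  [on edge]
    (3,9)@(7, 19): e=[0,66,30] → █  [on edge]
    (2,10)@(5, 21): e=[0,78,18] → █  [on edge]
    (1,11)@(3, 23): e=[0,90,6] → █  [on edge]
  covered (16 px):
    · · · · · · · · · · ·
    · · · · · · · · · · ·
    · · · · · · · · · · ·
    · · · · · · · · · · ·
    · · · · · · · · █ █ ·
    · · · · · · · █ █ █ ·
    · · · · · · █ █ █ · ·
    · · · · · █ █ · · · ·
    · · · · █ █ · · · · ·
    · · · █ █ · · · · · ·
    · · █ · · · · · · · ·
    · █ · · · · · · · · ·
T3:
  2·area = 204
  edge (18, 8)→(10, 18): d=(-8,10) inclusive
  edge (10, 18)→(4, 0): d=(-6,-18) inclusive
  edge (4, 0)→(18, 8): d=(14,8) inclusive
    (2,0)@(5, 1): e=[186,12,6] → █
    (3,0)@(7, 1): e=[166,48,-10] → ·
    (2,1)@(5, 3): e=[170,0,34] → █  [on edge]
    (3,1)@(7, 3): e=[150,36,18] → █
    (4,1)@(9, 3): e=[130,72,2] → █
    (5,1)@(11, 3): e=[110,108,-14] → ·
    (2,2)@(5, 5): e=[154,-12,62] → ·
    (3,2)@(7, 5): e=[134,24,46] → █
    (5,2)@(11, 5): e=[94,96,14] → █
    (6,2)@(13, 5): e=[74,132,-2] → ·
    (3,3)@(7, 7): e=[118,12,74] → █
    (6,3)@(13, 7): e=[58,120,26] → █
    (3,4)@(7, 9): e=[102,0,102] → █  [on edge]
    (4,7)@(9, 15): e=[34,0,170] → █  [on edge]
    (5,10)@(11, 21): e=[-34,0,238] → ·  [on edge]
  covered (27 px):
    · · █ · · · · · · · ·
    · · █ █ █ · · · · · ·
    · · · █ █ █ · · · · ·
    · · · █ █ █ █ █ · · ·
    · · · █ █ █ █ █ █ · ·
    · · · · █ █ █ █ · · ·
    · · · · █ █ █ · · · ·
    · · · · █ █ · · · · ·
    · · · · · · · · · · ·
    · · · · · · · · · · ·
    · · · · · · · · · · ·
    · · · · · · · · · · ·

Final: [176,36,12]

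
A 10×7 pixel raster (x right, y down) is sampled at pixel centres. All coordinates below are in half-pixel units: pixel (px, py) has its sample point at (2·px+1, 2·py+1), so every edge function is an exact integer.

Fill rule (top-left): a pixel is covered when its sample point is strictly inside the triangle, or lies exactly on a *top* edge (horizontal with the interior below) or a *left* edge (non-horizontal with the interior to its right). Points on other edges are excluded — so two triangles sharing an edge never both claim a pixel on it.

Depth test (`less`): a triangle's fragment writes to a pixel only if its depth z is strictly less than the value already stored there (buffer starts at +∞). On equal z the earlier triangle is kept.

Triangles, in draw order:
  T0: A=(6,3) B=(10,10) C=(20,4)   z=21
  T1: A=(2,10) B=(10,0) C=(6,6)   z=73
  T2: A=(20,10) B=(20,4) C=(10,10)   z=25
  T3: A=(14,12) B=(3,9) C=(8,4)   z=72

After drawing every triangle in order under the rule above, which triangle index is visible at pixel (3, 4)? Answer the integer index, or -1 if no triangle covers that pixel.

T0:
  2·area = 94  (B↔C swapped to make it positive)
  edge (6, 3)→(20, 4): d=(14,1) right/bottom  bias=-1
  edge (20, 4)→(10, 10): d=(-10,6) right/bottom  bias=-1
  edge (10, 10)→(6, 3): d=(-4,-7) top-left  bias=+0
    (4,2)@(9, 5): e=[25,56,13] → #
    (5,2)@(11, 5): e=[23,44,27] → #
    (6,2)@(13, 5): e=[21,32,41] → #
    (7,2)@(15, 5): e=[19,20,55] → #
    (8,2)@(17, 5): e=[17,8,69] → #
    (9,2)@(19, 5): e=[15,-4,83] → ·
    (4,3)@(9, 7): e=[53,36,5] → #
    (7,3)@(15, 7): e=[47,0,47] → ·  [on edge]
    (8,3)@(17, 7): e=[45,-12,61] → ·
    (4,4)@(9, 9): e=[81,16,-3] → ·
    (5,4)@(11, 9): e=[79,4,11] → #
    (6,4)@(13, 9): e=[77,-8,25] → ·
    (2,6)@(5, 13): e=[141,0,-47] → ·  [on edge]
  covered (9 px):
    · · · · · · · · · ·
    · · · · · · · · · ·
    · · · · # # # # # ·
    · · · · # # # · · ·
    · · · · · # · · · ·
    · · · · · · · · · ·
    · · · · · · · · · ·
T1:
  2·area = 8
  edge (2, 10)→(10, 0): d=(8,-10) top-left  bias=+0
  edge (10, 0)→(6, 6): d=(-4,6) right/bottom  bias=-1
  edge (6, 6)→(2, 10): d=(-4,4) right/bottom  bias=-1
    (5,0)@(11, 1): e=[18,-10,0] → ·  [on edge]
    (4,1)@(9, 3): e=[14,-6,0] → ·  [on edge]
    (3,2)@(7, 5): e=[10,-2,0] → ·  [on edge]
    (2,3)@(5, 7): e=[6,2,0] → ·  [on edge]
    (1,4)@(3, 9): e=[2,6,0] → ·  [on edge]
    (0,5)@(1, 11): e=[-2,10,0] → ·  [on edge]
  covered (0 px):
    · · · · · · · · · ·
    · · · · · · · · · ·
    · · · · · · · · · ·
    · · · · · · · · · ·
    · · · · · · · · · ·
    · · · · · · · · · ·
    · · · · · · · · · ·
T2:
  2·area = 60  (B↔C swapped to make it positive)
  edge (20, 10)→(10, 10): d=(-10,0) right/bottom  bias=-1
  edge (10, 10)→(20, 4): d=(10,-6) top-left  bias=+0
  edge (20, 4)→(20, 10): d=(0,6) right/bottom  bias=-1
    (9,2)@(19, 5): e=[50,4,6] → #
    (7,3)@(15, 7): e=[30,0,30] → #  [on edge]
    (8,3)@(17, 7): e=[30,12,18] → #
    (6,4)@(13, 9): e=[10,8,42] → #
    (6,5)@(13, 11): e=[-10,28,42] → ·
    (7,5)@(15, 11): e=[-10,40,30] → ·
    (8,5)@(17, 11): e=[-10,52,18] → ·
    (9,5)@(19, 11): e=[-10,64,6] → ·
    (2,6)@(5, 13): e=[-30,0,90] → ·  [on edge]
  covered (8 px):
    · · · · · · · · · ·
    · · · · · · · · · ·
    · · · · · · · · · #
    · · · · · · · # # #
    · · · · · · # # # #
    · · · · · · · · · ·
    · · · · · · · · · ·
T3:
  2·area = 70
  edge (14, 12)→(3, 9): d=(-11,-3) top-left  bias=+0
  edge (3, 9)→(8, 4): d=(5,-5) top-left  bias=+0
  edge (8, 4)→(14, 12): d=(6,8) right/bottom  bias=-1
    (5,0)@(11, 1): e=[112,0,-42] → ·  [on edge]
    (4,1)@(9, 3): e=[84,0,-14] → ·  [on edge]
    (3,2)@(7, 5): e=[56,0,14] → #  [on edge]
    (4,2)@(9, 5): e=[62,10,-2] → ·
    (2,3)@(5, 7): e=[28,0,42] → #  [on edge]
    (4,3)@(9, 7): e=[40,20,10] → #
    (5,3)@(11, 7): e=[46,30,-6] → ·
    (1,4)@(3, 9): e=[0,0,70] → #  [on edge]
    (5,4)@(11, 9): e=[24,40,6] → #
    (6,4)@(13, 9): e=[30,50,-10] → ·
    (0,5)@(1, 11): e=[-28,0,98] → ·  [on edge]
    (1,5)@(3, 11): e=[-22,10,82] → ·
  covered (11 px):
    · · · · · · · · · ·
    · · · · · · · · · ·
    · · · # · · · · · ·
    · · # # # · · · · ·
    · # # # # # · · · ·
    · · · · · # # · · ·
    · · · · · · · · · ·

Z-buffer (winner per pixel, '.' = empty):
  . . . . . . . . . .
  . . . . . . . . . .
  . . . 3 0 0 0 0 0 2
  . . 3 3 0 0 0 2 2 2
  . 3 3 3 3 0 2 2 2 2
  . . . . . 3 3 . . .
  . . . . . . . . . .

Result: 3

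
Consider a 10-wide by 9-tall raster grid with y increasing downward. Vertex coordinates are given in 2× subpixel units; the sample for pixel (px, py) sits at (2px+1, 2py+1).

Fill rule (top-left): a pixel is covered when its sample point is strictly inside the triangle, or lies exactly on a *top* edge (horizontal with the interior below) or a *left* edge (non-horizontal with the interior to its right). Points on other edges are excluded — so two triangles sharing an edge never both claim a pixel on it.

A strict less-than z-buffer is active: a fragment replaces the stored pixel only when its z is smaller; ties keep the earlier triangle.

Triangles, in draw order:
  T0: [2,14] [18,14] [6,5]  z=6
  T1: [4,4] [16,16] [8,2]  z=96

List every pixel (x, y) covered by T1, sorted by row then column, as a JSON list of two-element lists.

T0:
  2·area = 144  (B↔C swapped to make it positive)
  edge (2, 14)→(6, 5): d=(4,-9) top-left  bias=+0
  edge (6, 5)→(18, 14): d=(12,9) right/bottom  bias=-1
  edge (18, 14)→(2, 14): d=(-16,0) right/bottom  bias=-1
    (3,3)@(7, 7): e=[17,15,112] → #
    (4,3)@(9, 7): e=[35,-3,112] → ·
    (2,4)@(5, 9): e=[7,57,80] → #
    (4,4)@(9, 9): e=[43,21,80] → #
    (5,4)@(11, 9): e=[61,3,80] → #
    (6,4)@(13, 9): e=[79,-15,80] → ·
    (2,5)@(5, 11): e=[15,81,48] → #
    (6,5)@(13, 11): e=[87,9,48] → #
    (7,5)@(15, 11): e=[105,-9,48] → ·
    (1,6)@(3, 13): e=[5,123,16] → #
    (7,6)@(15, 13): e=[113,15,16] → #
    (8,6)@(17, 13): e=[131,-3,16] → ·
  covered (17 px):
    · · · · · · · · · ·
    · · · · · · · · · ·
    · · · · · · · · · ·
    · · · # · · · · · ·
    · · # # # # · · · ·
    · · # # # # # · · ·
    · # # # # # # # · ·
    · · · · · · · · · ·
    · · · · · · · · · ·
T1:
  2·area = 72  (B↔C swapped to make it positive)
  edge (4, 4)→(8, 2): d=(4,-2) top-left  bias=+0
  edge (8, 2)→(16, 16): d=(8,14) right/bottom  bias=-1
  edge (16, 16)→(4, 4): d=(-12,-12) top-left  bias=+0
    (0,0)@(1, 1): e=[-18,90,0] → ·  [on edge]
    (1,1)@(3, 3): e=[-6,78,0] → ·  [on edge]
    (3,1)@(7, 3): e=[2,22,48] → #
    (4,1)@(9, 3): e=[6,-6,72] → ·
    (2,2)@(5, 5): e=[6,66,0] → #  [on edge]
    (4,2)@(9, 5): e=[14,10,48] → #
    (5,2)@(11, 5): e=[18,-18,72] → ·
    (2,3)@(5, 7): e=[14,82,-24] → ·
    (3,3)@(7, 7): e=[18,54,0] → #  [on edge]
    (5,3)@(11, 7): e=[26,-2,48] → ·
    (3,4)@(7, 9): e=[26,70,-24] → ·
    (4,4)@(9, 9): e=[30,42,0] → #  [on edge]
    (5,5)@(11, 11): e=[42,30,0] → #  [on edge]
    (6,6)@(13, 13): e=[54,18,0] → #  [on edge]
    (7,7)@(15, 15): e=[66,6,0] → #  [on edge]
    (8,8)@(17, 17): e=[78,-6,0] → ·  [on edge]
  covered (12 px):
    · · · · · · · · · ·
    · · · # · · · · · ·
    · · # # # · · · · ·
    · · · # # · · · · ·
    · · · · # # · · · ·
    · · · · · # # · · ·
    · · · · · · # · · ·
    · · · · · · · # · ·
    · · · · · · · · · ·

Final: [[3,1],[2,2],[3,2],[4,2],[3,3],[4,3],[4,4],[5,4],[5,5],[6,5],[6,6],[7,7]]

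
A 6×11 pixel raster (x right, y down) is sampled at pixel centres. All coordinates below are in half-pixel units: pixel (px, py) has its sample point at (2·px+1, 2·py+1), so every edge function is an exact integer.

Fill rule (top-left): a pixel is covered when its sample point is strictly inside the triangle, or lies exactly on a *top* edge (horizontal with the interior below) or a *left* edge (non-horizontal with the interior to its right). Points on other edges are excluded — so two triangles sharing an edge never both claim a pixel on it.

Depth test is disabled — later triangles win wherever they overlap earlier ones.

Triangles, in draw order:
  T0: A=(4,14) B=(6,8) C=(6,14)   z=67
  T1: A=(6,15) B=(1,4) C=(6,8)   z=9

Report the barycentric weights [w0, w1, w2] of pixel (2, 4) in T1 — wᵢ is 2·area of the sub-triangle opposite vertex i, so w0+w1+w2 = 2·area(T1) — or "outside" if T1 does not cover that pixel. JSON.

T0:
  2·area = 12
  edge (4, 14)→(6, 8): d=(2,-6) top-left  bias=+0
  edge (6, 8)→(6, 14): d=(0,6) right/bottom  bias=-1
  edge (6, 14)→(4, 14): d=(-2,0) right/bottom  bias=-1
    (3,2)@(7, 5): e=[0,-6,18] → ·  [on edge]
    (2,5)@(5, 11): e=[0,6,6] → █  [on edge]
    (3,5)@(7, 11): e=[12,-6,6] → ·
    (2,6)@(5, 13): e=[4,6,2] → █
    (3,6)@(7, 13): e=[16,-6,2] → ·
    (2,7)@(5, 15): e=[8,6,-2] → ·
    (1,8)@(3, 17): e=[0,18,-6] → ·  [on edge]
  covered (2 px):
    · · · · · ·
    · · · · · ·
    · · · · · ·
    · · · · · ·
    · · · · · ·
    · · █ · · ·
    · · █ · · ·
    · · · · · ·
    · · · · · ·
    · · · · · ·
    · · · · · ·
T1:
  2·area = 35
  edge (6, 15)→(1, 4): d=(-5,-11) top-left  bias=+0
  edge (1, 4)→(6, 8): d=(5,4) right/bottom  bias=-1
  edge (6, 8)→(6, 15): d=(0,7) right/bottom  bias=-1
    (1,3)@(3, 7): e=[7,7,21] → █
    (2,3)@(5, 7): e=[29,-1,7] → ·
    (1,4)@(3, 9): e=[-3,17,21] → ·
    (2,4)@(5, 9): e=[19,9,7] → █
    (3,4)@(7, 9): e=[41,1,-7] → ·
    (2,5)@(5, 11): e=[9,19,7] → █
    (3,5)@(7, 11): e=[31,11,-7] → ·
    (2,6)@(5, 13): e=[-1,29,7] → ·
  covered (3 px):
    · · · · · ·
    · · · · · ·
    · · · · · ·
    · █ · · · ·
    · · █ · · ·
    · · █ · · ·
    · · · · · ·
    · · · · · ·
    · · · · · ·
    · · · · · ·
    · · · · · ·

Final: [9,7,19]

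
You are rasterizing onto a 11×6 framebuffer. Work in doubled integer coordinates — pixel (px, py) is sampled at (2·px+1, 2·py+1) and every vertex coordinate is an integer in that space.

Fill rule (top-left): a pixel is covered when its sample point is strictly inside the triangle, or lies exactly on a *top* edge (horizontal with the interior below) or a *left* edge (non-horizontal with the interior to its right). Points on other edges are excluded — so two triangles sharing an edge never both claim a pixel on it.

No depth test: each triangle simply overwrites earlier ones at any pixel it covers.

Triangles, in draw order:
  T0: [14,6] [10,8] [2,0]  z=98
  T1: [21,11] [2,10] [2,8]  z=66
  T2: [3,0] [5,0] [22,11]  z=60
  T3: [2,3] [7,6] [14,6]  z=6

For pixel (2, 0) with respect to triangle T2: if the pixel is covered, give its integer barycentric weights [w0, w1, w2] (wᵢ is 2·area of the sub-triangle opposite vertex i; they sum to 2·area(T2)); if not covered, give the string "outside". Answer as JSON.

T0:
  2·area = 48
  edge (14, 6)→(10, 8): d=(-4,2) right/bottom  bias=-1
  edge (10, 8)→(2, 0): d=(-8,-8) top-left  bias=+0
  edge (2, 0)→(14, 6): d=(12,6) right/bottom  bias=-1
    (1,0)@(3, 1): e=[42,0,6] → #  [on edge]
    (2,0)@(5, 1): e=[38,16,-6] → ·
    (1,1)@(3, 3): e=[34,-16,30] → ·
    (2,1)@(5, 3): e=[30,0,18] → #  [on edge]
    (3,1)@(7, 3): e=[26,16,6] → #
    (4,1)@(9, 3): e=[22,32,-6] → ·
    (2,2)@(5, 5): e=[22,-16,42] → ·
    (3,2)@(7, 5): e=[18,0,30] → #  [on edge]
    (4,2)@(9, 5): e=[14,16,18] → #
    (5,2)@(11, 5): e=[10,32,6] → #
    (6,2)@(13, 5): e=[6,48,-6] → ·
    (3,3)@(7, 7): e=[10,-16,54] → ·
    (4,3)@(9, 7): e=[6,0,42] → #  [on edge]
    (5,4)@(11, 9): e=[-6,0,54] → ·  [on edge]
    (6,5)@(13, 11): e=[-18,0,66] → ·  [on edge]
  covered (8 px):
    · # · · · · · · · · ·
    · · # # · · · · · · ·
    · · · # # # · · · · ·
    · · · · # # · · · · ·
    · · · · · · · · · · ·
    · · · · · · · · · · ·
T1:
  2·area = 38
  edge (21, 11)→(2, 10): d=(-19,-1) top-left  bias=+0
  edge (2, 10)→(2, 8): d=(0,-2) top-left  bias=+0
  edge (2, 8)→(21, 11): d=(19,3) right/bottom  bias=-1
    (1,4)@(3, 9): e=[20,2,16] → #
    (2,4)@(5, 9): e=[22,6,10] → #
    (3,4)@(7, 9): e=[24,10,4] → #
    (4,4)@(9, 9): e=[26,14,-2] → ·
    (1,5)@(3, 11): e=[-18,2,54] → ·
    (2,5)@(5, 11): e=[-16,6,48] → ·
    (3,5)@(7, 11): e=[-14,10,42] → ·
    (10,5)@(21, 11): e=[0,38,0] → ·  [on edge]
  covered (3 px):
    · · · · · · · · · · ·
    · · · · · · · · · · ·
    · · · · · · · · · · ·
    · · · · · · · · · · ·
    · # # # · · · · · · ·
    · · · · · · · · · · ·
T2:
  2·area = 22
  edge (3, 0)→(5, 0): d=(2,0) top-left  bias=+0
  edge (5, 0)→(22, 11): d=(17,11) right/bottom  bias=-1
  edge (22, 11)→(3, 0): d=(-19,-11) top-left  bias=+0
    (2,0)@(5, 1): e=[2,17,3] → #
    (3,0)@(7, 1): e=[2,-5,25] → ·
    (2,1)@(5, 3): e=[6,51,-35] → ·
    (4,1)@(9, 3): e=[6,7,9] → #
    (5,1)@(11, 3): e=[6,-15,31] → ·
    (4,2)@(9, 5): e=[10,41,-29] → ·
  covered (2 px):
    · · # · · · · · · · ·
    · · · · # · · · · · ·
    · · · · · · · · · · ·
    · · · · · · · · · · ·
    · · · · · · · · · · ·
    · · · · · · · · · · ·
T3:
  2·area = 21  (B↔C swapped to make it positive)
  edge (2, 3)→(14, 6): d=(12,3) right/bottom  bias=-1
  edge (14, 6)→(7, 6): d=(-7,0) right/bottom  bias=-1
  edge (7, 6)→(2, 3): d=(-5,-3) top-left  bias=+0
    (3,2)@(7, 5): e=[9,7,5] → #
    (4,2)@(9, 5): e=[3,7,11] → #
    (5,2)@(11, 5): e=[-3,7,17] → ·
    (3,3)@(7, 7): e=[33,-7,-5] → ·
    (4,3)@(9, 7): e=[27,-7,1] → ·
  covered (2 px):
    · · · · · · · · · · ·
    · · · · · · · · · · ·
    · · · # # · · · · · ·
    · · · · · · · · · · ·
    · · · · · · · · · · ·
    · · · · · · · · · · ·

Final: [17,3,2]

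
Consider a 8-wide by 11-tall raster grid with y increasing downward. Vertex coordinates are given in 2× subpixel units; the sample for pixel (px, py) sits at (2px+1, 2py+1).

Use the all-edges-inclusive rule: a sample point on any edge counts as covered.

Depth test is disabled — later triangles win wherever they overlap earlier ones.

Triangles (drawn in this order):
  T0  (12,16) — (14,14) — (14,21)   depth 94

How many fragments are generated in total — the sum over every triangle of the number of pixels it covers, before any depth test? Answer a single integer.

T0:
  2·area = 14
  edge (12, 16)→(14, 14): d=(2,-2) inclusive
  edge (14, 14)→(14, 21): d=(0,7) inclusive
  edge (14, 21)→(12, 16): d=(-2,-5) inclusive
    (7,6)@(15, 13): e=[0,-7,21] → ·  [on edge]
    (6,7)@(13, 15): e=[0,7,7] → █  [on edge]
    (7,7)@(15, 15): e=[4,-7,17] → ·
    (5,8)@(11, 17): e=[0,21,-7] → ·  [on edge]
    (6,8)@(13, 17): e=[4,7,3] → █
    (7,8)@(15, 17): e=[8,-7,13] → ·
    (4,9)@(9, 19): e=[0,35,-21] → ·  [on edge]
    (6,9)@(13, 19): e=[8,7,-1] → ·
    (3,10)@(7, 21): e=[0,49,-35] → ·  [on edge]
  covered (2 px):
    · · · · · · · ·
    · · · · · · · ·
    · · · · · · · ·
    · · · · · · · ·
    · · · · · · · ·
    · · · · · · · ·
    · · · · · · · ·
    · · · · · · █ ·
    · · · · · · █ ·
    · · · · · · · ·
    · · · · · · · ·

Answer: 2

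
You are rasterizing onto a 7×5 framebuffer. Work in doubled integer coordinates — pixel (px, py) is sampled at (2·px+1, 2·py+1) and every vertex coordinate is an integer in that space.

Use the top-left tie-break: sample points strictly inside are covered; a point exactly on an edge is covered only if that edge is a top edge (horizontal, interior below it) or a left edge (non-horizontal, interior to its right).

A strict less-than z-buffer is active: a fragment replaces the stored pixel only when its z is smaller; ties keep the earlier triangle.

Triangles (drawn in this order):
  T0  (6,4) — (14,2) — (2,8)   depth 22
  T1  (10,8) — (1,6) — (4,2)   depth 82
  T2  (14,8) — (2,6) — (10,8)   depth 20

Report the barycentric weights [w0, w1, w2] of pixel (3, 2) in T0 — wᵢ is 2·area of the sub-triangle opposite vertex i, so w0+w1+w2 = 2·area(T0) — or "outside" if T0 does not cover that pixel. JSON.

T0:
  2·area = 24
  edge (6, 4)→(14, 2): d=(8,-2) top-left  bias=+0
  edge (14, 2)→(2, 8): d=(-12,6) right/bottom  bias=-1
  edge (2, 8)→(6, 4): d=(4,-4) top-left  bias=+0
    (4,0)@(9, 1): e=[-18,42,0] → .  [on edge]
    (3,1)@(7, 3): e=[-6,30,0] → .  [on edge]
    (5,1)@(11, 3): e=[2,6,16] → X
    (6,1)@(13, 3): e=[6,-6,24] → .
    (2,2)@(5, 5): e=[6,18,0] → X  [on edge]
    (3,2)@(7, 5): e=[10,6,8] → X
    (4,2)@(9, 5): e=[14,-6,16] → .
    (5,2)@(11, 5): e=[18,-18,24] → .
    (1,3)@(3, 7): e=[18,6,0] → X  [on edge]
    (2,3)@(5, 7): e=[22,-6,8] → .
    (3,3)@(7, 7): e=[26,-18,16] → .
    (0,4)@(1, 9): e=[30,-6,0] → .  [on edge]
  covered (4 px):
    . . . . . . .
    . . . . . X .
    . . X X . . .
    . X . . . . .
    . . . . . . .
T1:
  2·area = 42
  edge (10, 8)→(1, 6): d=(-9,-2) top-left  bias=+0
  edge (1, 6)→(4, 2): d=(3,-4) top-left  bias=+0
  edge (4, 2)→(10, 8): d=(6,6) right/bottom  bias=-1
    (1,0)@(3, 1): e=[49,-7,0] → .  [on edge]
    (2,1)@(5, 3): e=[35,7,0] → .  [on edge]
    (1,2)@(3, 5): e=[13,5,24] → X
    (2,2)@(5, 5): e=[17,13,12] → X
    (3,2)@(7, 5): e=[21,21,0] → .  [on edge]
    (1,3)@(3, 7): e=[-5,11,36] → .
    (2,3)@(5, 7): e=[-1,19,24] → .
    (3,3)@(7, 7): e=[3,27,12] → X
    (4,3)@(9, 7): e=[7,35,0] → .  [on edge]
    (3,4)@(7, 9): e=[-15,33,24] → .
    (5,4)@(11, 9): e=[-7,49,0] → .  [on edge]
  covered (3 px):
    . . . . . . .
    . . . . . . .
    . X X . . . .
    . . . X . . .
    . . . . . . .
T2:
  2·area = 8  (B↔C swapped to make it positive)
  edge (14, 8)→(10, 8): d=(-4,0) right/bottom  bias=-1
  edge (10, 8)→(2, 6): d=(-8,-2) top-left  bias=+0
  edge (2, 6)→(14, 8): d=(12,2) right/bottom  bias=-1
    (3,3)@(7, 7): e=[4,2,2] → X
    (4,3)@(9, 7): e=[4,6,-2] → .
    (3,4)@(7, 9): e=[-4,-14,26] → .
  covered (1 px):
    . . . . . . .
    . . . . . . .
    . . . . . . .
    . . . X . . .
    . . . . . . .

Final: [6,8,10]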